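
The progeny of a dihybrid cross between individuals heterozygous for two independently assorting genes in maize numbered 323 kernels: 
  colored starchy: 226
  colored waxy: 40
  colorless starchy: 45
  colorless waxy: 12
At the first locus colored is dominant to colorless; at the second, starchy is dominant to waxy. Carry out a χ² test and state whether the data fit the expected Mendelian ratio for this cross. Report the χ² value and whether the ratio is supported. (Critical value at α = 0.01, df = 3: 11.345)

25.109; not consistent

A dihybrid F₂ with independent assortment and complete dominance at both loci gives a 9:3:3:1 phenotypic ratio.
Total ratio parts = 16. Expected numbers out of 323:
  colored starchy: 323 × 9/16 = 181.6875
  colored waxy: 323 × 3/16 = 60.5625
  colorless starchy: 323 × 3/16 = 60.5625
  colorless waxy: 323 × 1/16 = 20.1875
χ² = Σ (O − E)² / E
  colored starchy: (226 − 181.6875)² / 181.6875 = 10.8076
  colored waxy: (40 − 60.5625)² / 60.5625 = 6.9815
  colorless starchy: (45 − 60.5625)² / 60.5625 = 3.9990
  colorless waxy: (12 − 20.1875)² / 20.1875 = 3.3206
χ² = 10.8076 + 6.9815 + 3.9990 + 3.3206 = 25.1087 ≈ 25.109
Degrees of freedom = 4 − 1 = 3; critical value at α = 0.01 is 11.345.
Since 25.109 > 11.345, we reject the null hypothesis — the data do not fit the 9:3:3:1 ratio.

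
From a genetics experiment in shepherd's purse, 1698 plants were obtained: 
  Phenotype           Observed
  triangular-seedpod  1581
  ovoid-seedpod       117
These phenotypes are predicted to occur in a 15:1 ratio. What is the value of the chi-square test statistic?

1.189

Total ratio parts = 16. Expected numbers out of 1698:
  triangular-seedpod: 1698 × 15/16 = 1591.875
  ovoid-seedpod: 1698 × 1/16 = 106.125
χ² = Σ (O − E)² / E
  triangular-seedpod: (1581 − 1591.875)² / 1591.875 = 0.0743
  ovoid-seedpod: (117 − 106.125)² / 106.125 = 1.1144
χ² = 0.0743 + 1.1144 = 1.1887 ≈ 1.189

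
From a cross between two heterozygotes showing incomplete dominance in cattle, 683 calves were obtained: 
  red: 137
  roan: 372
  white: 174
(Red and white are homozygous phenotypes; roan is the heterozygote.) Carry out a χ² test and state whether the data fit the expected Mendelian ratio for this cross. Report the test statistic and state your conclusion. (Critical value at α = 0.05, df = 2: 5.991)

9.457; not consistent

With incomplete dominance, a heterozygote × heterozygote cross gives a 1:2:1 phenotypic ratio.
Expected counts for N = 683 under a 1:2:1 ratio (total parts = 4):
  red: 683 × 1/4 = 170.75
  roan: 683 × 2/4 = 341.5
  white: 683 × 1/4 = 170.75
χ² = Σ (O − E)² / E
  red: (137 − 170.75)² / 170.75 = 6.6709
  roan: (372 − 341.5)² / 341.5 = 2.7240
  white: (174 − 170.75)² / 170.75 = 0.0619
χ² = 6.6709 + 2.7240 + 0.0619 = 9.4568 ≈ 9.457
Degrees of freedom = 3 − 1 = 2; critical value at α = 0.05 is 5.991.
Since 9.457 > 5.991, we reject the null hypothesis — the data do not fit the 1:2:1 ratio.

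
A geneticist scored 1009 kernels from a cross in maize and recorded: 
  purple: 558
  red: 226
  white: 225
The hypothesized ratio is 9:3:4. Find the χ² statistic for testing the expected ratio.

The 9:3:4 ratio has 16 parts, so with N = 1009 the expected counts are:
  purple: 1009 × 9/16 = 567.5625
  red: 1009 × 3/16 = 189.1875
  white: 1009 × 4/16 = 252.25
χ² = Σ (O − E)² / E
  purple: (558 − 567.5625)² / 567.5625 = 0.1611
  red: (226 − 189.1875)² / 189.1875 = 7.1631
  white: (225 − 252.25)² / 252.25 = 2.9438
χ² = 0.1611 + 7.1631 + 2.9438 = 10.268

10.268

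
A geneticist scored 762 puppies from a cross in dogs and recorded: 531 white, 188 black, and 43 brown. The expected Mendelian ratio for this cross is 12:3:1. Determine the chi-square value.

17.571

Expected counts for N = 762 under a 12:3:1 ratio (total parts = 16):
  white: 762 × 12/16 = 571.5
  black: 762 × 3/16 = 142.875
  brown: 762 × 1/16 = 47.625
χ² = Σ (O − E)² / E
  white: (531 − 571.5)² / 571.5 = 2.8701
  black: (188 − 142.875)² / 142.875 = 14.2521
  brown: (43 − 47.625)² / 47.625 = 0.4491
χ² = 2.8701 + 14.2521 + 0.4491 = 17.5713 ≈ 17.571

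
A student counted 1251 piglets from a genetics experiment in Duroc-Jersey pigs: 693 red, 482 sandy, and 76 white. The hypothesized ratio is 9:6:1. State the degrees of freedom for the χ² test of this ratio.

2

A goodness-of-fit test with 3 phenotype classes has df = 3 − 1 = 2.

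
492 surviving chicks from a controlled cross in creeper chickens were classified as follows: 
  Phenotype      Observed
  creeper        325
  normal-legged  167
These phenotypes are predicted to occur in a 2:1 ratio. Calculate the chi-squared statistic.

0.082

Under the 2:1 hypothesis (Σ ratio = 3, N = 492):
  creeper: 492 × 2/3 = 328
  normal-legged: 492 × 1/3 = 164
χ² = Σ (O − E)² / E
  creeper: (325 − 328)² / 328 = 0.0274
  normal-legged: (167 − 164)² / 164 = 0.0549
χ² = 0.0274 + 0.0549 = 0.0823 ≈ 0.082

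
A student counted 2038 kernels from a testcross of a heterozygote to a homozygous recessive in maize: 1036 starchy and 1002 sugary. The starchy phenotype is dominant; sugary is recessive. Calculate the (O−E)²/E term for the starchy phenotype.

0.284

A testcross of a heterozygote (Aa × aa) gives a 1:1 phenotypic ratio.
Under the 1:1 hypothesis (Σ ratio = 2, N = 2038):
  starchy: 2038 × 1/2 = 1019
  sugary: 2038 × 1/2 = 1019
Contribution of starchy: (1036 − 1019)² / 1019 = 0.2836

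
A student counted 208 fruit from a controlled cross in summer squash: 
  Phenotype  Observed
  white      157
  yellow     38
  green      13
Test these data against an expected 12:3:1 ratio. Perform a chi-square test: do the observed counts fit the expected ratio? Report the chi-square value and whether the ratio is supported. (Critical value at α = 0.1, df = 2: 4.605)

0.032; consistent

The 12:3:1 ratio has 16 parts, so with N = 208 the expected counts are:
  white: 208 × 12/16 = 156
  yellow: 208 × 3/16 = 39
  green: 208 × 1/16 = 13
χ² = Σ (O − E)² / E
  white: (157 − 156)² / 156 = 0.0064
  yellow: (38 − 39)² / 39 = 0.0256
  green: (13 − 13)² / 13 = 0.0000
χ² = 0.0064 + 0.0256 + 0.0000 = 0.032
Degrees of freedom = 3 − 1 = 2; critical value at α = 0.1 is 4.605.
Since 0.032 < 4.605, we fail to reject the null hypothesis — the data are consistent with the 12:3:1 ratio.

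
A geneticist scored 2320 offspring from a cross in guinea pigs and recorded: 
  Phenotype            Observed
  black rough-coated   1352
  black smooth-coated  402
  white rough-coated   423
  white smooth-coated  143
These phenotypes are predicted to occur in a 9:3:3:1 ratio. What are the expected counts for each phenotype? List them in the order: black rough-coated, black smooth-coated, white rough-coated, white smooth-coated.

1305, 435, 435, 145

Under the 9:3:3:1 hypothesis (Σ ratio = 16, N = 2320):
  black rough-coated: 2320 × 9/16 = 1305
  black smooth-coated: 2320 × 3/16 = 435
  white rough-coated: 2320 × 3/16 = 435
  white smooth-coated: 2320 × 1/16 = 145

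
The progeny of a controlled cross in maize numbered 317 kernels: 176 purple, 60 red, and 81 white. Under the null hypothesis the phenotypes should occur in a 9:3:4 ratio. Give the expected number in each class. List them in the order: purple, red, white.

178.3125, 59.4375, 79.25

The 9:3:4 ratio has 16 parts, so with N = 317 the expected counts are:
  purple: 317 × 9/16 = 178.3125
  red: 317 × 3/16 = 59.4375
  white: 317 × 4/16 = 79.25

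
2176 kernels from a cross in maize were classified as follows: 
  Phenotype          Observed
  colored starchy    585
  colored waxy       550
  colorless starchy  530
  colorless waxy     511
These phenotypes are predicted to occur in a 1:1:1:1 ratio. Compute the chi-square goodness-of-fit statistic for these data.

The 1:1:1:1 ratio has 4 parts, so with N = 2176 the expected counts are:
  colored starchy: 2176 × 1/4 = 544
  colored waxy: 2176 × 1/4 = 544
  colorless starchy: 2176 × 1/4 = 544
  colorless waxy: 2176 × 1/4 = 544
χ² = Σ (O − E)² / E
  colored starchy: (585 − 544)² / 544 = 3.0901
  colored waxy: (550 − 544)² / 544 = 0.0662
  colorless starchy: (530 − 544)² / 544 = 0.3603
  colorless waxy: (511 − 544)² / 544 = 2.0018
χ² = 3.0901 + 0.0662 + 0.3603 + 2.0018 = 5.5184 ≈ 5.518

5.518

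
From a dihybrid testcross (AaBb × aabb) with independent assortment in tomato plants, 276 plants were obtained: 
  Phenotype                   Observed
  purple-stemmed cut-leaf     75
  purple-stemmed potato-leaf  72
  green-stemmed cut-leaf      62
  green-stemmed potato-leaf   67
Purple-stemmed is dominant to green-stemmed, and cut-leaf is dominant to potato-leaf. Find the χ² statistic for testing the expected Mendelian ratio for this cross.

1.420

A dihybrid testcross with independent assortment gives a 1:1:1:1 ratio.
Total ratio parts = 4. Expected numbers out of 276:
  purple-stemmed cut-leaf: 276 × 1/4 = 69
  purple-stemmed potato-leaf: 276 × 1/4 = 69
  green-stemmed cut-leaf: 276 × 1/4 = 69
  green-stemmed potato-leaf: 276 × 1/4 = 69
χ² = Σ (O − E)² / E
  purple-stemmed cut-leaf: (75 − 69)² / 69 = 0.5217
  purple-stemmed potato-leaf: (72 − 69)² / 69 = 0.1304
  green-stemmed cut-leaf: (62 − 69)² / 69 = 0.7101
  green-stemmed potato-leaf: (67 − 69)² / 69 = 0.0580
χ² = 0.5217 + 0.1304 + 0.7101 + 0.0580 = 1.4202 ≈ 1.420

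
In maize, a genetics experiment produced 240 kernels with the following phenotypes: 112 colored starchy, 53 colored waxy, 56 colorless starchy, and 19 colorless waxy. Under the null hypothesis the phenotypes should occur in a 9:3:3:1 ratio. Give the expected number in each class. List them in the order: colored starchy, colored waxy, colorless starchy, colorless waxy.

135, 45, 45, 15

Total ratio parts = 16. Expected numbers out of 240:
  colored starchy: 240 × 9/16 = 135
  colored waxy: 240 × 3/16 = 45
  colorless starchy: 240 × 3/16 = 45
  colorless waxy: 240 × 1/16 = 15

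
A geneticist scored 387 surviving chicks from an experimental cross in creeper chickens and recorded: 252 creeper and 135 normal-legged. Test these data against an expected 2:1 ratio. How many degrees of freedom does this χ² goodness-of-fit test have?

A goodness-of-fit test with 2 phenotype classes has df = 2 − 1 = 1.

1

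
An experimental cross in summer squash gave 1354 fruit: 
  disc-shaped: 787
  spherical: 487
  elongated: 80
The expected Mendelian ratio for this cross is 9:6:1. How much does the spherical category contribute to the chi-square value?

The 9:6:1 ratio has 16 parts, so with N = 1354 the expected counts are:
  disc-shaped: 1354 × 9/16 = 761.625
  spherical: 1354 × 6/16 = 507.75
  elongated: 1354 × 1/16 = 84.625
Contribution of spherical: (487 − 507.75)² / 507.75 = 0.8480

0.848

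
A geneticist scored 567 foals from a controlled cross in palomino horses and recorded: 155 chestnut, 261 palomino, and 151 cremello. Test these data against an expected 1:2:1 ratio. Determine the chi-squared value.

3.628

The 1:2:1 ratio has 4 parts, so with N = 567 the expected counts are:
  chestnut: 567 × 1/4 = 141.75
  palomino: 567 × 2/4 = 283.5
  cremello: 567 × 1/4 = 141.75
χ² = Σ (O − E)² / E
  chestnut: (155 − 141.75)² / 141.75 = 1.2385
  palomino: (261 − 283.5)² / 283.5 = 1.7857
  cremello: (151 − 141.75)² / 141.75 = 0.6036
χ² = 1.2385 + 1.7857 + 0.6036 = 3.6278 ≈ 3.628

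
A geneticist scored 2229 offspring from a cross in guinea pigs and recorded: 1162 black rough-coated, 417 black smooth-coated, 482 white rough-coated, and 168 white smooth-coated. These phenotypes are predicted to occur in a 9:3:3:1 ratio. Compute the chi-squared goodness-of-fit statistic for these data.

Total ratio parts = 16. Expected numbers out of 2229:
  black rough-coated: 2229 × 9/16 = 1253.8125
  black smooth-coated: 2229 × 3/16 = 417.9375
  white rough-coated: 2229 × 3/16 = 417.9375
  white smooth-coated: 2229 × 1/16 = 139.3125
χ² = Σ (O − E)² / E
  black rough-coated: (1162 − 1253.8125)² / 1253.8125 = 6.7231
  black smooth-coated: (417 − 417.9375)² / 417.9375 = 0.0021
  white rough-coated: (482 − 417.9375)² / 417.9375 = 9.8197
  white smooth-coated: (168 − 139.3125)² / 139.3125 = 5.9074
χ² = 6.7231 + 0.0021 + 9.8197 + 5.9074 = 22.4523 ≈ 22.452

22.452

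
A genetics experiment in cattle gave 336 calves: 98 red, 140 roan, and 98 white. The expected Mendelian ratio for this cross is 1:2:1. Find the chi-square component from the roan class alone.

Expected counts for N = 336 under a 1:2:1 ratio (total parts = 4):
  red: 336 × 1/4 = 84
  roan: 336 × 2/4 = 168
  white: 336 × 1/4 = 84
Contribution of roan: (140 − 168)² / 168 = 4.6667

4.667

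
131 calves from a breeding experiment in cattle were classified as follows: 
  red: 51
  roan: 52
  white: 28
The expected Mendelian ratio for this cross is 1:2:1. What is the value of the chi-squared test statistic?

Under the 1:2:1 hypothesis (Σ ratio = 4, N = 131):
  red: 131 × 1/4 = 32.75
  roan: 131 × 2/4 = 65.5
  white: 131 × 1/4 = 32.75
χ² = Σ (O − E)² / E
  red: (51 − 32.75)² / 32.75 = 10.1698
  roan: (52 − 65.5)² / 65.5 = 2.7824
  white: (28 − 32.75)² / 32.75 = 0.6889
χ² = 10.1698 + 2.7824 + 0.6889 = 13.6411 ≈ 13.641

13.641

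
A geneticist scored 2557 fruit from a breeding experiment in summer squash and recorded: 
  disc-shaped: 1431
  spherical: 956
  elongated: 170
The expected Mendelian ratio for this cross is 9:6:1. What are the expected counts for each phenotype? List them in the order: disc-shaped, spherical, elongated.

Expected counts for N = 2557 under a 9:6:1 ratio (total parts = 16):
  disc-shaped: 2557 × 9/16 = 1438.3125
  spherical: 2557 × 6/16 = 958.875
  elongated: 2557 × 1/16 = 159.8125

1438.3125, 958.875, 159.8125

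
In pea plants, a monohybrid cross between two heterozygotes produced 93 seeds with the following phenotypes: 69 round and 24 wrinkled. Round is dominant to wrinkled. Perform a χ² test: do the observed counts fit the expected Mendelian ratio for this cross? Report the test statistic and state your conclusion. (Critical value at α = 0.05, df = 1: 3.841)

0.032; consistent

For a monohybrid cross between heterozygotes with complete dominance, the expected phenotypic ratio is 3:1.
Under the 3:1 hypothesis (Σ ratio = 4, N = 93):
  round: 93 × 3/4 = 69.75
  wrinkled: 93 × 1/4 = 23.25
χ² = Σ (O − E)² / E
  round: (69 − 69.75)² / 69.75 = 0.0081
  wrinkled: (24 − 23.25)² / 23.25 = 0.0242
χ² = 0.0081 + 0.0242 = 0.0323 ≈ 0.032
Degrees of freedom = 2 − 1 = 1; critical value at α = 0.05 is 3.841.
Since 0.032 < 3.841, we fail to reject the null hypothesis — the data are consistent with the 3:1 ratio.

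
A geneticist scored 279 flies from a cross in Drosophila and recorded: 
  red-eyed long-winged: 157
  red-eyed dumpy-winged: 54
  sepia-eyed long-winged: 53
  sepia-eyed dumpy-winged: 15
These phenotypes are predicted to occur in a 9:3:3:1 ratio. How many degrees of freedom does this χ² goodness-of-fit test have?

A goodness-of-fit test with 4 phenotype classes has df = 4 − 1 = 3.

3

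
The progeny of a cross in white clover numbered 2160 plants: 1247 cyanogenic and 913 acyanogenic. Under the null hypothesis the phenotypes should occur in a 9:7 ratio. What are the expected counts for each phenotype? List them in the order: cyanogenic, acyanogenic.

Expected counts for N = 2160 under a 9:7 ratio (total parts = 16):
  cyanogenic: 2160 × 9/16 = 1215
  acyanogenic: 2160 × 7/16 = 945

1215, 945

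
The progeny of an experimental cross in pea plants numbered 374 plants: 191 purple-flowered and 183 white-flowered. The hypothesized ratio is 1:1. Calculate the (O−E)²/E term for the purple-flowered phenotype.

0.086

Total ratio parts = 2. Expected numbers out of 374:
  purple-flowered: 374 × 1/2 = 187
  white-flowered: 374 × 1/2 = 187
Contribution of purple-flowered: (191 − 187)² / 187 = 0.0856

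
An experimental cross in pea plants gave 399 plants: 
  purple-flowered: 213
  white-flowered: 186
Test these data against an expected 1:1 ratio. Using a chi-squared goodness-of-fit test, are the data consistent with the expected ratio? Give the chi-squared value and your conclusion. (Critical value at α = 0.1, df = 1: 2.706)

Under the 1:1 hypothesis (Σ ratio = 2, N = 399):
  purple-flowered: 399 × 1/2 = 199.5
  white-flowered: 399 × 1/2 = 199.5
χ² = Σ (O − E)² / E
  purple-flowered: (213 − 199.5)² / 199.5 = 0.9135
  white-flowered: (186 − 199.5)² / 199.5 = 0.9135
χ² = 0.9135 + 0.9135 = 1.827
Degrees of freedom = 2 − 1 = 1; critical value at α = 0.1 is 2.706.
Since 1.827 < 2.706, we fail to reject the null hypothesis — the data are consistent with the 1:1 ratio.

1.827; consistent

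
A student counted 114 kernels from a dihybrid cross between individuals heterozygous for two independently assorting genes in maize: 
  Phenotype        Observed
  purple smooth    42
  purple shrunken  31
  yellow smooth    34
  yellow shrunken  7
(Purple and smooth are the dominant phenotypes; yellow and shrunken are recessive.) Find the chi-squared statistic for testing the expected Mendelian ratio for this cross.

19.427

A dihybrid F₂ with independent assortment and complete dominance at both loci gives a 9:3:3:1 phenotypic ratio.
Expected counts for N = 114 under a 9:3:3:1 ratio (total parts = 16):
  purple smooth: 114 × 9/16 = 64.125
  purple shrunken: 114 × 3/16 = 21.375
  yellow smooth: 114 × 3/16 = 21.375
  yellow shrunken: 114 × 1/16 = 7.125
χ² = Σ (O − E)² / E
  purple smooth: (42 − 64.125)² / 64.125 = 7.6338
  purple shrunken: (31 − 21.375)² / 21.375 = 4.3341
  yellow smooth: (34 − 21.375)² / 21.375 = 7.4569
  yellow shrunken: (7 − 7.125)² / 7.125 = 0.0022
χ² = 7.6338 + 4.3341 + 7.4569 + 0.0022 = 19.427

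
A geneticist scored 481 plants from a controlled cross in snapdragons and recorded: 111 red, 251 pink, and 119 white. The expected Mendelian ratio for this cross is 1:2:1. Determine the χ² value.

The 1:2:1 ratio has 4 parts, so with N = 481 the expected counts are:
  red: 481 × 1/4 = 120.25
  pink: 481 × 2/4 = 240.5
  white: 481 × 1/4 = 120.25
χ² = Σ (O − E)² / E
  red: (111 − 120.25)² / 120.25 = 0.7115
  pink: (251 − 240.5)² / 240.5 = 0.4584
  white: (119 − 120.25)² / 120.25 = 0.0130
χ² = 0.7115 + 0.4584 + 0.0130 = 1.1829 ≈ 1.183

1.183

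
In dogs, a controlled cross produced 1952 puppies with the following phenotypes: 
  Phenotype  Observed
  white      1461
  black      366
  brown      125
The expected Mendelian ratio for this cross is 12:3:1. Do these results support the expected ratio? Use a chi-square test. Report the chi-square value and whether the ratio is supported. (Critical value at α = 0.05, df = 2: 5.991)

0.080; consistent

Under the 12:3:1 hypothesis (Σ ratio = 16, N = 1952):
  white: 1952 × 12/16 = 1464
  black: 1952 × 3/16 = 366
  brown: 1952 × 1/16 = 122
χ² = Σ (O − E)² / E
  white: (1461 − 1464)² / 1464 = 0.0061
  black: (366 − 366)² / 366 = 0.0000
  brown: (125 − 122)² / 122 = 0.0738
χ² = 0.0061 + 0.0000 + 0.0738 = 0.0799 ≈ 0.080
Degrees of freedom = 3 − 1 = 2; critical value at α = 0.05 is 5.991.
Since 0.080 < 5.991, we fail to reject the null hypothesis — the data are consistent with the 12:3:1 ratio.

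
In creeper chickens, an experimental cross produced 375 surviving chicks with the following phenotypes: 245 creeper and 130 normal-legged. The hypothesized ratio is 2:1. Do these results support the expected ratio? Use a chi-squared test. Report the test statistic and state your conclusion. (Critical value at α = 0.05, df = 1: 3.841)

0.300; consistent

Expected counts for N = 375 under a 2:1 ratio (total parts = 3):
  creeper: 375 × 2/3 = 250
  normal-legged: 375 × 1/3 = 125
χ² = Σ (O − E)² / E
  creeper: (245 − 250)² / 250 = 0.1000
  normal-legged: (130 − 125)² / 125 = 0.2000
χ² = 0.1000 + 0.2000 = 0.300
Degrees of freedom = 2 − 1 = 1; critical value at α = 0.05 is 3.841.
Since 0.300 < 3.841, we fail to reject the null hypothesis — the data are consistent with the 2:1 ratio.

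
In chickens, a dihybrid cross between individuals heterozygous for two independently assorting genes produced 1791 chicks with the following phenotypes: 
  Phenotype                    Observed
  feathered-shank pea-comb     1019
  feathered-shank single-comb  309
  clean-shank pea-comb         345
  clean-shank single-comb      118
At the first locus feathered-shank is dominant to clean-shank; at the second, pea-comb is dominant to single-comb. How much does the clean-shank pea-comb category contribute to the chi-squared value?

0.251

A dihybrid F₂ with independent assortment and complete dominance at both loci gives a 9:3:3:1 phenotypic ratio.
The 9:3:3:1 ratio has 16 parts, so with N = 1791 the expected counts are:
  feathered-shank pea-comb: 1791 × 9/16 = 1007.4375
  feathered-shank single-comb: 1791 × 3/16 = 335.8125
  clean-shank pea-comb: 1791 × 3/16 = 335.8125
  clean-shank single-comb: 1791 × 1/16 = 111.9375
Contribution of clean-shank pea-comb: (345 − 335.8125)² / 335.8125 = 0.2514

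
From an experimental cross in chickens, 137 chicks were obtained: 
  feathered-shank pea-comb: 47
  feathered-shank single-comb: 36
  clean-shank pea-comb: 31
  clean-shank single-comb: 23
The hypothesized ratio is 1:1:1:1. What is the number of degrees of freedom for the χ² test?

A goodness-of-fit test with 4 phenotype classes has df = 4 − 1 = 3.

3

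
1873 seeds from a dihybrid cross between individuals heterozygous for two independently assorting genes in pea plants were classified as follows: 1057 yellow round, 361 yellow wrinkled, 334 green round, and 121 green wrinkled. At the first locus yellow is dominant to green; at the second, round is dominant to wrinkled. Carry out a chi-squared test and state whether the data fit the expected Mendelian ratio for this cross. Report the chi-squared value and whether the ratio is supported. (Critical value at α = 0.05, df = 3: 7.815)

1.259; consistent

A dihybrid F₂ with independent assortment and complete dominance at both loci gives a 9:3:3:1 phenotypic ratio.
The 9:3:3:1 ratio has 16 parts, so with N = 1873 the expected counts are:
  yellow round: 1873 × 9/16 = 1053.5625
  yellow wrinkled: 1873 × 3/16 = 351.1875
  green round: 1873 × 3/16 = 351.1875
  green wrinkled: 1873 × 1/16 = 117.0625
χ² = Σ (O − E)² / E
  yellow round: (1057 − 1053.5625)² / 1053.5625 = 0.0112
  yellow wrinkled: (361 − 351.1875)² / 351.1875 = 0.2742
  green round: (334 − 351.1875)² / 351.1875 = 0.8412
  green wrinkled: (121 − 117.0625)² / 117.0625 = 0.1324
χ² = 0.0112 + 0.2742 + 0.8412 + 0.1324 = 1.259
Degrees of freedom = 4 − 1 = 3; critical value at α = 0.05 is 7.815.
Since 1.259 < 7.815, we fail to reject the null hypothesis — the data are consistent with the 9:3:3:1 ratio.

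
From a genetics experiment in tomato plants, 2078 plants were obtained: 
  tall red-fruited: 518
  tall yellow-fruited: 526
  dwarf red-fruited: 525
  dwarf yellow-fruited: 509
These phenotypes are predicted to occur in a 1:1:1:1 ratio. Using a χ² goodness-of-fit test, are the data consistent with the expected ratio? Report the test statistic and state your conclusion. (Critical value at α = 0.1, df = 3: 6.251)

0.356; consistent

Under the 1:1:1:1 hypothesis (Σ ratio = 4, N = 2078):
  tall red-fruited: 2078 × 1/4 = 519.5
  tall yellow-fruited: 2078 × 1/4 = 519.5
  dwarf red-fruited: 2078 × 1/4 = 519.5
  dwarf yellow-fruited: 2078 × 1/4 = 519.5
χ² = Σ (O − E)² / E
  tall red-fruited: (518 − 519.5)² / 519.5 = 0.0043
  tall yellow-fruited: (526 − 519.5)² / 519.5 = 0.0813
  dwarf red-fruited: (525 − 519.5)² / 519.5 = 0.0582
  dwarf yellow-fruited: (509 − 519.5)² / 519.5 = 0.2122
χ² = 0.0043 + 0.0813 + 0.0582 + 0.2122 = 0.356
Degrees of freedom = 4 − 1 = 3; critical value at α = 0.1 is 6.251.
Since 0.356 < 6.251, we fail to reject the null hypothesis — the data are consistent with the 1:1:1:1 ratio.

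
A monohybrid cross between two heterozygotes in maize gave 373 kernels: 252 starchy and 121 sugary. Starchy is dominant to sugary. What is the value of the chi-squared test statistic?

11.011

For a monohybrid cross between heterozygotes with complete dominance, the expected phenotypic ratio is 3:1.
Total ratio parts = 4. Expected numbers out of 373:
  starchy: 373 × 3/4 = 279.75
  sugary: 373 × 1/4 = 93.25
χ² = Σ (O − E)² / E
  starchy: (252 − 279.75)² / 279.75 = 2.7527
  sugary: (121 − 93.25)² / 93.25 = 8.2580
χ² = 2.7527 + 8.2580 = 11.0107 ≈ 11.011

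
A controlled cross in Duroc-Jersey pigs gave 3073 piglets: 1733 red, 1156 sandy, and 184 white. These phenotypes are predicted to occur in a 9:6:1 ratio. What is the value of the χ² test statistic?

0.361

Total ratio parts = 16. Expected numbers out of 3073:
  red: 3073 × 9/16 = 1728.5625
  sandy: 3073 × 6/16 = 1152.375
  white: 3073 × 1/16 = 192.0625
χ² = Σ (O − E)² / E
  red: (1733 − 1728.5625)² / 1728.5625 = 0.0114
  sandy: (1156 − 1152.375)² / 1152.375 = 0.0114
  white: (184 − 192.0625)² / 192.0625 = 0.3385
χ² = 0.0114 + 0.0114 + 0.3385 = 0.3613 ≈ 0.361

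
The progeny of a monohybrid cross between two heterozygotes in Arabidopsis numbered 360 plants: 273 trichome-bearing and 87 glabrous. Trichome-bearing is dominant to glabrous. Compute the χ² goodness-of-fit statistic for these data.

0.133

For a monohybrid cross between heterozygotes with complete dominance, the expected phenotypic ratio is 3:1.
Expected counts for N = 360 under a 3:1 ratio (total parts = 4):
  trichome-bearing: 360 × 3/4 = 270
  glabrous: 360 × 1/4 = 90
χ² = Σ (O − E)² / E
  trichome-bearing: (273 − 270)² / 270 = 0.0333
  glabrous: (87 − 90)² / 90 = 0.1000
χ² = 0.0333 + 0.1000 = 0.1333 ≈ 0.133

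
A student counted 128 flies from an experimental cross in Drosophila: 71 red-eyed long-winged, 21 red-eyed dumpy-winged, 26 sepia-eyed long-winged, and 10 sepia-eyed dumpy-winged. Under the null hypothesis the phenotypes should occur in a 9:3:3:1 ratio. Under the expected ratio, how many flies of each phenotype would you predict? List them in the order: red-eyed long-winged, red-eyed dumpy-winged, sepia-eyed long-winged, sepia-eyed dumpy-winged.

72, 24, 24, 8

The 9:3:3:1 ratio has 16 parts, so with N = 128 the expected counts are:
  red-eyed long-winged: 128 × 9/16 = 72
  red-eyed dumpy-winged: 128 × 3/16 = 24
  sepia-eyed long-winged: 128 × 3/16 = 24
  sepia-eyed dumpy-winged: 128 × 1/16 = 8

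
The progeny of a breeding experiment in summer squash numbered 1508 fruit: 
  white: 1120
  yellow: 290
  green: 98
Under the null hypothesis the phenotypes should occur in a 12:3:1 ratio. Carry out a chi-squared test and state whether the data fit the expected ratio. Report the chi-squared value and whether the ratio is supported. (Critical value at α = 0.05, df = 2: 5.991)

0.442; consistent

The 12:3:1 ratio has 16 parts, so with N = 1508 the expected counts are:
  white: 1508 × 12/16 = 1131
  yellow: 1508 × 3/16 = 282.75
  green: 1508 × 1/16 = 94.25
χ² = Σ (O − E)² / E
  white: (1120 − 1131)² / 1131 = 0.1070
  yellow: (290 − 282.75)² / 282.75 = 0.1859
  green: (98 − 94.25)² / 94.25 = 0.1492
χ² = 0.1070 + 0.1859 + 0.1492 = 0.4421 ≈ 0.442
Degrees of freedom = 3 − 1 = 2; critical value at α = 0.05 is 5.991.
Since 0.442 < 5.991, we fail to reject the null hypothesis — the data are consistent with the 12:3:1 ratio.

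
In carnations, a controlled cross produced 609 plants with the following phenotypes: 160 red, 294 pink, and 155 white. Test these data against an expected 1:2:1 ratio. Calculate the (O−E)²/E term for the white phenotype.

Under the 1:2:1 hypothesis (Σ ratio = 4, N = 609):
  red: 609 × 1/4 = 152.25
  pink: 609 × 2/4 = 304.5
  white: 609 × 1/4 = 152.25
Contribution of white: (155 − 152.25)² / 152.25 = 0.0497

0.050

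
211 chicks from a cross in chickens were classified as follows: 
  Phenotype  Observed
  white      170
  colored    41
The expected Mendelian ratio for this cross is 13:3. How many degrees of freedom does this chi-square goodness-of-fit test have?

1

A goodness-of-fit test with 2 phenotype classes has df = 2 − 1 = 1.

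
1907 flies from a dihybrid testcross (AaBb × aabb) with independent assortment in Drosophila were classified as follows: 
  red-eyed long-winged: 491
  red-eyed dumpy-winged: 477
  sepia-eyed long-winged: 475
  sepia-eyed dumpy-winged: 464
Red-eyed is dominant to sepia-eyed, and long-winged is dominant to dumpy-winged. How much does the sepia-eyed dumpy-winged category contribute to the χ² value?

A dihybrid testcross with independent assortment gives a 1:1:1:1 ratio.
Under the 1:1:1:1 hypothesis (Σ ratio = 4, N = 1907):
  red-eyed long-winged: 1907 × 1/4 = 476.75
  red-eyed dumpy-winged: 1907 × 1/4 = 476.75
  sepia-eyed long-winged: 1907 × 1/4 = 476.75
  sepia-eyed dumpy-winged: 1907 × 1/4 = 476.75
Contribution of sepia-eyed dumpy-winged: (464 − 476.75)² / 476.75 = 0.3410

0.341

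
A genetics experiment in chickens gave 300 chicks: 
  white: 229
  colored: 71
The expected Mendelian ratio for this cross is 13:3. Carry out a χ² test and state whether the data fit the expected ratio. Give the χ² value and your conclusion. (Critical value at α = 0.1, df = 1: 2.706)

4.760; not consistent

Total ratio parts = 16. Expected numbers out of 300:
  white: 300 × 13/16 = 243.75
  colored: 300 × 3/16 = 56.25
χ² = Σ (O − E)² / E
  white: (229 − 243.75)² / 243.75 = 0.8926
  colored: (71 − 56.25)² / 56.25 = 3.8678
χ² = 0.8926 + 3.8678 = 4.7604 ≈ 4.760
Degrees of freedom = 2 − 1 = 1; critical value at α = 0.1 is 2.706.
Since 4.760 > 2.706, we reject the null hypothesis — the data do not fit the 13:3 ratio.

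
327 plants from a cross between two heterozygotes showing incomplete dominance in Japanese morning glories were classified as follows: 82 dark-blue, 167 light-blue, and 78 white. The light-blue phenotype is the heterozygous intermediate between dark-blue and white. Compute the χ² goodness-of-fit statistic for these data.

With incomplete dominance, a heterozygote × heterozygote cross gives a 1:2:1 phenotypic ratio.
Total ratio parts = 4. Expected numbers out of 327:
  dark-blue: 327 × 1/4 = 81.75
  light-blue: 327 × 2/4 = 163.5
  white: 327 × 1/4 = 81.75
χ² = Σ (O − E)² / E
  dark-blue: (82 − 81.75)² / 81.75 = 0.0008
  light-blue: (167 − 163.5)² / 163.5 = 0.0749
  white: (78 − 81.75)² / 81.75 = 0.1720
χ² = 0.0008 + 0.0749 + 0.1720 = 0.2477 ≈ 0.248

0.248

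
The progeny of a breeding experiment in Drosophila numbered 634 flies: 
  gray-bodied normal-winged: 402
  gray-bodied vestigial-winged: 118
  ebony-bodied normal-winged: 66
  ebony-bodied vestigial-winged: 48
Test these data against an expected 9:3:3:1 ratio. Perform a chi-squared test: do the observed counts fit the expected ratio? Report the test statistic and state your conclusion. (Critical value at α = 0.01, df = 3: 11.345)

Under the 9:3:3:1 hypothesis (Σ ratio = 16, N = 634):
  gray-bodied normal-winged: 634 × 9/16 = 356.625
  gray-bodied vestigial-winged: 634 × 3/16 = 118.875
  ebony-bodied normal-winged: 634 × 3/16 = 118.875
  ebony-bodied vestigial-winged: 634 × 1/16 = 39.625
χ² = Σ (O − E)² / E
  gray-bodied normal-winged: (402 − 356.625)² / 356.625 = 5.7733
  gray-bodied vestigial-winged: (118 − 118.875)² / 118.875 = 0.0064
  ebony-bodied normal-winged: (66 − 118.875)² / 118.875 = 23.5185
  ebony-bodied vestigial-winged: (48 − 39.625)² / 39.625 = 1.7701
χ² = 5.7733 + 0.0064 + 23.5185 + 1.7701 = 31.0683 ≈ 31.068
Degrees of freedom = 4 − 1 = 3; critical value at α = 0.01 is 11.345.
Since 31.068 > 11.345, we reject the null hypothesis — the data do not fit the 9:3:3:1 ratio.

31.068; not consistent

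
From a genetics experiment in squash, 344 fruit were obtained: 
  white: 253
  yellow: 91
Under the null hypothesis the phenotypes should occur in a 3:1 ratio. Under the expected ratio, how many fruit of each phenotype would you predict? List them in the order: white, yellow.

Under the 3:1 hypothesis (Σ ratio = 4, N = 344):
  white: 344 × 3/4 = 258
  yellow: 344 × 1/4 = 86

258, 86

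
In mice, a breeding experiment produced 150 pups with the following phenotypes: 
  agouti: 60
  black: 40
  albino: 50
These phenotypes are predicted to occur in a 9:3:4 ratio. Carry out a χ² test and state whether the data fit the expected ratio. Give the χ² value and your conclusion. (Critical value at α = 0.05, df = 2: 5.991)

Expected counts for N = 150 under a 9:3:4 ratio (total parts = 16):
  agouti: 150 × 9/16 = 84.375
  black: 150 × 3/16 = 28.125
  albino: 150 × 4/16 = 37.5
χ² = Σ (O − E)² / E
  agouti: (60 − 84.375)² / 84.375 = 7.0417
  black: (40 − 28.125)² / 28.125 = 5.0139
  albino: (50 − 37.5)² / 37.5 = 4.1667
χ² = 7.0417 + 5.0139 + 4.1667 = 16.2223 ≈ 16.222
Degrees of freedom = 3 − 1 = 2; critical value at α = 0.05 is 5.991.
Since 16.222 > 5.991, we reject the null hypothesis — the data do not fit the 9:3:4 ratio.

16.222; not consistent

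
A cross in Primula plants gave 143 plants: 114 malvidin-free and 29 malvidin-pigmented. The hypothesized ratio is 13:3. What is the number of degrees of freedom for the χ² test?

1

A goodness-of-fit test with 2 phenotype classes has df = 2 − 1 = 1.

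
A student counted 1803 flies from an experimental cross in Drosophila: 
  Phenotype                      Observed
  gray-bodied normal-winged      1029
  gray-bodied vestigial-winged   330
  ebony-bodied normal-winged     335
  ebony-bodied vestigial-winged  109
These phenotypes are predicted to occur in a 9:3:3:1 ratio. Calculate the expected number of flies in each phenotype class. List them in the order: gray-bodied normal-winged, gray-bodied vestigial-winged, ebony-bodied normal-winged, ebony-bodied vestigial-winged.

1014.1875, 338.0625, 338.0625, 112.6875

Under the 9:3:3:1 hypothesis (Σ ratio = 16, N = 1803):
  gray-bodied normal-winged: 1803 × 9/16 = 1014.1875
  gray-bodied vestigial-winged: 1803 × 3/16 = 338.0625
  ebony-bodied normal-winged: 1803 × 3/16 = 338.0625
  ebony-bodied vestigial-winged: 1803 × 1/16 = 112.6875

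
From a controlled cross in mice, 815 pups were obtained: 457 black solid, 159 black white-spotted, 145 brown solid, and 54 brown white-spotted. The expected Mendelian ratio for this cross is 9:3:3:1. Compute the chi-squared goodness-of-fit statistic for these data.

0.839

Expected counts for N = 815 under a 9:3:3:1 ratio (total parts = 16):
  black solid: 815 × 9/16 = 458.4375
  black white-spotted: 815 × 3/16 = 152.8125
  brown solid: 815 × 3/16 = 152.8125
  brown white-spotted: 815 × 1/16 = 50.9375
χ² = Σ (O − E)² / E
  black solid: (457 − 458.4375)² / 458.4375 = 0.0045
  black white-spotted: (159 − 152.8125)² / 152.8125 = 0.2505
  brown solid: (145 − 152.8125)² / 152.8125 = 0.3994
  brown white-spotted: (54 − 50.9375)² / 50.9375 = 0.1841
χ² = 0.0045 + 0.2505 + 0.3994 + 0.1841 = 0.8385 ≈ 0.839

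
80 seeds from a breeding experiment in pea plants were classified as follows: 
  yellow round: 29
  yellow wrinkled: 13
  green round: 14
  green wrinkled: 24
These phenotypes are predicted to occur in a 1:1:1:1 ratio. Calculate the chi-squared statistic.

Under the 1:1:1:1 hypothesis (Σ ratio = 4, N = 80):
  yellow round: 80 × 1/4 = 20
  yellow wrinkled: 80 × 1/4 = 20
  green round: 80 × 1/4 = 20
  green wrinkled: 80 × 1/4 = 20
χ² = Σ (O − E)² / E
  yellow round: (29 − 20)² / 20 = 4.0500
  yellow wrinkled: (13 − 20)² / 20 = 2.4500
  green round: (14 − 20)² / 20 = 1.8000
  green wrinkled: (24 − 20)² / 20 = 0.8000
χ² = 4.0500 + 2.4500 + 1.8000 + 0.8000 = 9.100

9.100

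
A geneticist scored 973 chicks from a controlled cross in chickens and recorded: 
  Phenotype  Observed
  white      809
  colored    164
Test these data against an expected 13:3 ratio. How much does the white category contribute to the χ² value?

0.430

Under the 13:3 hypothesis (Σ ratio = 16, N = 973):
  white: 973 × 13/16 = 790.5625
  colored: 973 × 3/16 = 182.4375
Contribution of white: (809 − 790.5625)² / 790.5625 = 0.4300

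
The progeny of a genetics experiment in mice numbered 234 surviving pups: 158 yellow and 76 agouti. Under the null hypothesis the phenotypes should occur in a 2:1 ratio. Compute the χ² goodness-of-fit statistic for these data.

0.077

Under the 2:1 hypothesis (Σ ratio = 3, N = 234):
  yellow: 234 × 2/3 = 156
  agouti: 234 × 1/3 = 78
χ² = Σ (O − E)² / E
  yellow: (158 − 156)² / 156 = 0.0256
  agouti: (76 − 78)² / 78 = 0.0513
χ² = 0.0256 + 0.0513 = 0.0769 ≈ 0.077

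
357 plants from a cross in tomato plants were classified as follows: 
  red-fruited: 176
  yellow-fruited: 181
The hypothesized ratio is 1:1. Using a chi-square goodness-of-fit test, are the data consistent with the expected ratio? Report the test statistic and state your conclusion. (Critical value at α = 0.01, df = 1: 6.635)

0.070; consistent

Total ratio parts = 2. Expected numbers out of 357:
  red-fruited: 357 × 1/2 = 178.5
  yellow-fruited: 357 × 1/2 = 178.5
χ² = Σ (O − E)² / E
  red-fruited: (176 − 178.5)² / 178.5 = 0.0350
  yellow-fruited: (181 − 178.5)² / 178.5 = 0.0350
χ² = 0.0350 + 0.0350 = 0.070
Degrees of freedom = 2 − 1 = 1; critical value at α = 0.01 is 6.635.
Since 0.070 < 6.635, we fail to reject the null hypothesis — the data are consistent with the 1:1 ratio.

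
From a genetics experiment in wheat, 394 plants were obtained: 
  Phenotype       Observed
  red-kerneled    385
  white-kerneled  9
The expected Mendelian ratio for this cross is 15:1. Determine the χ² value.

Under the 15:1 hypothesis (Σ ratio = 16, N = 394):
  red-kerneled: 394 × 15/16 = 369.375
  white-kerneled: 394 × 1/16 = 24.625
χ² = Σ (O − E)² / E
  red-kerneled: (385 − 369.375)² / 369.375 = 0.6610
  white-kerneled: (9 − 24.625)² / 24.625 = 9.9143
χ² = 0.6610 + 9.9143 = 10.5753 ≈ 10.575

10.575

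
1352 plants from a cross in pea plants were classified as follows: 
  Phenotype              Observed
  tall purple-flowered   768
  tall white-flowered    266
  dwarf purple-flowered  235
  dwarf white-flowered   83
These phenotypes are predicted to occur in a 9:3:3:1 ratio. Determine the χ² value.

The 9:3:3:1 ratio has 16 parts, so with N = 1352 the expected counts are:
  tall purple-flowered: 1352 × 9/16 = 760.5
  tall white-flowered: 1352 × 3/16 = 253.5
  dwarf purple-flowered: 1352 × 3/16 = 253.5
  dwarf white-flowered: 1352 × 1/16 = 84.5
χ² = Σ (O − E)² / E
  tall purple-flowered: (768 − 760.5)² / 760.5 = 0.0740
  tall white-flowered: (266 − 253.5)² / 253.5 = 0.6164
  dwarf purple-flowered: (235 − 253.5)² / 253.5 = 1.3501
  dwarf white-flowered: (83 − 84.5)² / 84.5 = 0.0266
χ² = 0.0740 + 0.6164 + 1.3501 + 0.0266 = 2.0671 ≈ 2.067

2.067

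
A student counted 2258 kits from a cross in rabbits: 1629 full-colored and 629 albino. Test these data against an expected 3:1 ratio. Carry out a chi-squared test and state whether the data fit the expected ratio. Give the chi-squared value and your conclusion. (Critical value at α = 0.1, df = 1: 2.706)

The 3:1 ratio has 4 parts, so with N = 2258 the expected counts are:
  full-colored: 2258 × 3/4 = 1693.5
  albino: 2258 × 1/4 = 564.5
χ² = Σ (O − E)² / E
  full-colored: (1629 − 1693.5)² / 1693.5 = 2.4566
  albino: (629 − 564.5)² / 564.5 = 7.3698
χ² = 2.4566 + 7.3698 = 9.8264 ≈ 9.826
Degrees of freedom = 2 − 1 = 1; critical value at α = 0.1 is 2.706.
Since 9.826 > 2.706, we reject the null hypothesis — the data do not fit the 3:1 ratio.

9.826; not consistent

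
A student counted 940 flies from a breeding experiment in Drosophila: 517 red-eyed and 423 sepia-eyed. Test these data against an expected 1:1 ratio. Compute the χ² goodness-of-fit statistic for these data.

9.400

Under the 1:1 hypothesis (Σ ratio = 2, N = 940):
  red-eyed: 940 × 1/2 = 470
  sepia-eyed: 940 × 1/2 = 470
χ² = Σ (O − E)² / E
  red-eyed: (517 − 470)² / 470 = 4.7000
  sepia-eyed: (423 − 470)² / 470 = 4.7000
χ² = 4.7000 + 4.7000 = 9.400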